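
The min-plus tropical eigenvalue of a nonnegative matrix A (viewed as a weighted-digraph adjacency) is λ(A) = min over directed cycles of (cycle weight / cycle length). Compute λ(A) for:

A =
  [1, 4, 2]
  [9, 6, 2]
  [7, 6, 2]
λ(A) = 1

Enumerate directed cycles and compute their means (weight / length). Sample:
  cycle 0 → 0: weight = 1, length = 1, mean = 1/1 ≈ 1.000
  cycle 1 → 1: weight = 6, length = 1, mean = 6/1 ≈ 6.000
  cycle 2 → 2: weight = 2, length = 1, mean = 2/1 ≈ 2.000
  cycle 0 → 1 → 0: weight = 13, length = 2, mean = 13/2 ≈ 6.500
  cycle 0 → 2 → 0: weight = 9, length = 2, mean = 9/2 ≈ 4.500
  cycle 1 → 0 → 1: weight = 13, length = 2, mean = 13/2 ≈ 6.500
Minimum mean = 1.000, attained e.g. along the cycle 0 → 0 with weight 1 and length 1. So λ(A) = 1/1 = 1.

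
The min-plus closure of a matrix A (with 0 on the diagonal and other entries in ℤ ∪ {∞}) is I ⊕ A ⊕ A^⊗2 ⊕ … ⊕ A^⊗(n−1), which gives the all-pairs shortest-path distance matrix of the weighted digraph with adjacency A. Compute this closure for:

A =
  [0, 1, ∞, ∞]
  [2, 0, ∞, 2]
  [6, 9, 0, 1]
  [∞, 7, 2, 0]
Closure =
  [0, 1, 5, 3]
  [2, 0, 4, 2]
  [6, 7, 0, 1]
  [8, 7, 2, 0]

This is the Floyd-Warshall all-pairs shortest-path computation. For each intermediate vertex k = 0, 1, …, 3, update dist[i][j] ← min(dist[i][j], dist[i][k] + dist[k][j]). The final matrix gives, for each (i, j), the minimum total weight of any directed path from i to j (possibly empty when i = j).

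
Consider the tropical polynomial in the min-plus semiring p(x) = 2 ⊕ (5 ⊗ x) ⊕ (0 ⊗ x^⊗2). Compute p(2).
p(2) = 2

A tropical monomial a ⊗ x^⊗i evaluates to a + i · x. Evaluating each term at x = 2:
  Term 0 contributes 2 + 0 · 2 = 2
  Term 1 contributes 5 + 1 · 2 = 7
  Term 2 contributes 0 + 2 · 2 = 4
p(2) = ⊕ of these = min[2, 7, 4] = 2.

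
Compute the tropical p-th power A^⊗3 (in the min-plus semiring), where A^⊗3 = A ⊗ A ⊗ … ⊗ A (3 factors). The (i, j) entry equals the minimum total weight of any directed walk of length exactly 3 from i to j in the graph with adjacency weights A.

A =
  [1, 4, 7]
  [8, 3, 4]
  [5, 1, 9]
A^⊗3 =
  [3, 6, 9]
  [10, 8, 9]
  [7, 6, 8]

Each entry (A^⊗3)_ij equals the minimum over all length-3 walks i = v_0 → v_1 → … → v_3 = j of Σ_t A[v_t][v_{t+1}]. For example, for (i, j) = (0, 2) we minimise over 9 possible intermediate vertex sequences; the minimum is 9, attained along the walk 0 → 0 → 0 → 2.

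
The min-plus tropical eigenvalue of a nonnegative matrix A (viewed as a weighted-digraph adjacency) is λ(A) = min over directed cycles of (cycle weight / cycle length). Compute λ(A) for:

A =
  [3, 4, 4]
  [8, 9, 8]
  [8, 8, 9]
λ(A) = 3

Enumerate directed cycles and compute their means (weight / length). Sample:
  cycle 0 → 0: weight = 3, length = 1, mean = 3/1 ≈ 3.000
  cycle 1 → 1: weight = 9, length = 1, mean = 9/1 ≈ 9.000
  cycle 2 → 2: weight = 9, length = 1, mean = 9/1 ≈ 9.000
  cycle 0 → 1 → 0: weight = 12, length = 2, mean = 12/2 ≈ 6.000
  cycle 0 → 2 → 0: weight = 12, length = 2, mean = 12/2 ≈ 6.000
  cycle 1 → 0 → 1: weight = 12, length = 2, mean = 12/2 ≈ 6.000
Minimum mean = 3.000, attained e.g. along the cycle 0 → 0 with weight 3 and length 1. So λ(A) = 3/1 = 3.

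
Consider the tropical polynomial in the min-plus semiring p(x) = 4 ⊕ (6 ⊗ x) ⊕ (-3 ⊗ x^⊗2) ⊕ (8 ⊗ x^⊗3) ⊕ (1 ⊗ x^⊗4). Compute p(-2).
p(-2) = -7

A tropical monomial a ⊗ x^⊗i evaluates to a + i · x. Evaluating each term at x = -2:
  Term 0 contributes 4 + 0 · -2 = 4
  Term 1 contributes 6 + 1 · -2 = 4
  Term 2 contributes -3 + 2 · -2 = -7
  Term 3 contributes 8 + 3 · -2 = 2
  Term 4 contributes 1 + 4 · -2 = -7
p(-2) = ⊕ of these = min[4, 4, -7, 2, -7] = -7.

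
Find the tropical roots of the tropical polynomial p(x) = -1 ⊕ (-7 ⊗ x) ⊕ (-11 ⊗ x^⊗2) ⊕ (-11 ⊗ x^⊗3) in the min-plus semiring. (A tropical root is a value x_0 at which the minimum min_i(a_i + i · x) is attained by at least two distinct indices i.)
Roots: {0, 4, 6}

Each tropical root is a break point of the lower envelope of the lines y = a_i + i · x (there are 4 lines, with slopes 0, 1, ..., 3). Only the lines that attain the minimum somewhere contribute to roots; other lines are dominated. Here the surviving (envelope) indices are i = 3, i = 2, i = 1, i = 0.
Intersections between consecutive envelope lines give the roots: for adjacent envelope indices i < j the intersection is x = (a_i − a_j) / (j − i). Reading off the sorted break points: {0, 4, 6}.
Verification: at each break x_0, at least two indices attain the minimum of min_i(a_i + i · x_0).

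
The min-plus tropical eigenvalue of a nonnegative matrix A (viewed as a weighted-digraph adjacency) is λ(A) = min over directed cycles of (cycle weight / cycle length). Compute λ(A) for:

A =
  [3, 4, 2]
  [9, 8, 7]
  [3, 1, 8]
λ(A) = 5/2

Enumerate directed cycles and compute their means (weight / length). Sample:
  cycle 0 → 0: weight = 3, length = 1, mean = 3/1 ≈ 3.000
  cycle 1 → 1: weight = 8, length = 1, mean = 8/1 ≈ 8.000
  cycle 2 → 2: weight = 8, length = 1, mean = 8/1 ≈ 8.000
  cycle 0 → 1 → 0: weight = 13, length = 2, mean = 13/2 ≈ 6.500
  cycle 0 → 2 → 0: weight = 5, length = 2, mean = 5/2 ≈ 2.500
  cycle 1 → 0 → 1: weight = 13, length = 2, mean = 13/2 ≈ 6.500
Minimum mean = 2.500, attained e.g. along the cycle 0 → 2 → 0 with weight 5 and length 2. So λ(A) = 5/2 = 5/2.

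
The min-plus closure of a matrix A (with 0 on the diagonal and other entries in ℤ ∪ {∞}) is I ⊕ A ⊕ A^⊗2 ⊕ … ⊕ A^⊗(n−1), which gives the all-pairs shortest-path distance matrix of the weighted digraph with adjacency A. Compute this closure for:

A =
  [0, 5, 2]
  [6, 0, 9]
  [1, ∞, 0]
Closure =
  [0, 5, 2]
  [6, 0, 8]
  [1, 6, 0]

This is the Floyd-Warshall all-pairs shortest-path computation. For each intermediate vertex k = 0, 1, …, 2, update dist[i][j] ← min(dist[i][j], dist[i][k] + dist[k][j]). The final matrix gives, for each (i, j), the minimum total weight of any directed path from i to j (possibly empty when i = j).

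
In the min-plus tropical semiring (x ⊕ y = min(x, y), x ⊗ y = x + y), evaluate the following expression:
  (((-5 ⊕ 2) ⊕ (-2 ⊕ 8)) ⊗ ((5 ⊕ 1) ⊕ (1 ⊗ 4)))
(((-5 ⊕ 2) ⊕ (-2 ⊕ 8)) ⊗ ((5 ⊕ 1) ⊕ (1 ⊗ 4))) = -4

Expand innermost to outermost. Recall ⊕ takes the minimum of its arguments and ⊗ takes their sum. Working out the expression (((-5 ⊕ 2) ⊕ (-2 ⊕ 8)) ⊗ ((5 ⊕ 1) ⊕ (1 ⊗ 4))) gives -4.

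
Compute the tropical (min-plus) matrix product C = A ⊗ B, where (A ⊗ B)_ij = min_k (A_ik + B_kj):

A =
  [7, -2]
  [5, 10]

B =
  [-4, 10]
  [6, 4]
A ⊗ B =
  [3, 2]
  [1, 14]

Apply the min-plus product entry-by-entry:
  C[0][0] = min over k of (A[0][0] + B[0][0] = 7 + -4 = 3, A[0][1] + B[1][0] = -2 + 6 = 4) = 3 (attained at k = 0)
  C[0][1] = min over k of (A[0][0] + B[0][1] = 7 + 10 = 17, A[0][1] + B[1][1] = -2 + 4 = 2) = 2 (attained at k = 1)
  C[1][0] = min over k of (A[1][0] + B[0][0] = 5 + -4 = 1, A[1][1] + B[1][0] = 10 + 6 = 16) = 1 (attained at k = 0)
  C[1][1] = min over k of (A[1][0] + B[0][1] = 5 + 10 = 15, A[1][1] + B[1][1] = 10 + 4 = 14) = 14 (attained at k = 1)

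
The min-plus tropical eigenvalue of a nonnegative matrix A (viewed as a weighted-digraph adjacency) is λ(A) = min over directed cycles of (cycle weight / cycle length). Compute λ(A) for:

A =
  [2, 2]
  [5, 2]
λ(A) = 2

Enumerate directed cycles and compute their means (weight / length). Sample:
  cycle 0 → 0: weight = 2, length = 1, mean = 2/1 ≈ 2.000
  cycle 1 → 1: weight = 2, length = 1, mean = 2/1 ≈ 2.000
  cycle 0 → 1 → 0: weight = 7, length = 2, mean = 7/2 ≈ 3.500
  cycle 1 → 0 → 1: weight = 7, length = 2, mean = 7/2 ≈ 3.500
Minimum mean = 2.000, attained e.g. along the cycle 0 → 0 with weight 2 and length 1. So λ(A) = 2/1 = 2.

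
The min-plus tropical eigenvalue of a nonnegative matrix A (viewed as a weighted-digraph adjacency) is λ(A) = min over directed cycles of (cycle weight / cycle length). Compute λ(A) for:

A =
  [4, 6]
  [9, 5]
λ(A) = 4

Enumerate directed cycles and compute their means (weight / length). Sample:
  cycle 0 → 0: weight = 4, length = 1, mean = 4/1 ≈ 4.000
  cycle 1 → 1: weight = 5, length = 1, mean = 5/1 ≈ 5.000
  cycle 0 → 1 → 0: weight = 15, length = 2, mean = 15/2 ≈ 7.500
  cycle 1 → 0 → 1: weight = 15, length = 2, mean = 15/2 ≈ 7.500
Minimum mean = 4.000, attained e.g. along the cycle 0 → 0 with weight 4 and length 1. So λ(A) = 4/1 = 4.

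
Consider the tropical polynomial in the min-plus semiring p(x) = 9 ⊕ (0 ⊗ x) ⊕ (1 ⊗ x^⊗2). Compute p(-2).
p(-2) = -3

A tropical monomial a ⊗ x^⊗i evaluates to a + i · x. Evaluating each term at x = -2:
  Term 0 contributes 9 + 0 · -2 = 9
  Term 1 contributes 0 + 1 · -2 = -2
  Term 2 contributes 1 + 2 · -2 = -3
p(-2) = ⊕ of these = min[9, -2, -3] = -3.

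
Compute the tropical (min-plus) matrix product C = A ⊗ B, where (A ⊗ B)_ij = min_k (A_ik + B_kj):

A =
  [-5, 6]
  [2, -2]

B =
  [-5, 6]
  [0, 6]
A ⊗ B =
  [-10, 1]
  [-3, 4]

Apply the min-plus product entry-by-entry:
  C[0][0] = min over k of (A[0][0] + B[0][0] = -5 + -5 = -10, A[0][1] + B[1][0] = 6 + 0 = 6) = -10 (attained at k = 0)
  C[0][1] = min over k of (A[0][0] + B[0][1] = -5 + 6 = 1, A[0][1] + B[1][1] = 6 + 6 = 12) = 1 (attained at k = 0)
  C[1][0] = min over k of (A[1][0] + B[0][0] = 2 + -5 = -3, A[1][1] + B[1][0] = -2 + 0 = -2) = -3 (attained at k = 0)
  C[1][1] = min over k of (A[1][0] + B[0][1] = 2 + 6 = 8, A[1][1] + B[1][1] = -2 + 6 = 4) = 4 (attained at k = 1)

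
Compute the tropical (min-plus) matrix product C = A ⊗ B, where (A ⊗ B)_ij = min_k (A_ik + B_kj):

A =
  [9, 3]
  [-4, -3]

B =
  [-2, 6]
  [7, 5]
A ⊗ B =
  [7, 8]
  [-6, 2]

Apply the min-plus product entry-by-entry:
  C[0][0] = min over k of (A[0][0] + B[0][0] = 9 + -2 = 7, A[0][1] + B[1][0] = 3 + 7 = 10) = 7 (attained at k = 0)
  C[0][1] = min over k of (A[0][0] + B[0][1] = 9 + 6 = 15, A[0][1] + B[1][1] = 3 + 5 = 8) = 8 (attained at k = 1)
  C[1][0] = min over k of (A[1][0] + B[0][0] = -4 + -2 = -6, A[1][1] + B[1][0] = -3 + 7 = 4) = -6 (attained at k = 0)
  C[1][1] = min over k of (A[1][0] + B[0][1] = -4 + 6 = 2, A[1][1] + B[1][1] = -3 + 5 = 2) = 2 (attained at k = 0)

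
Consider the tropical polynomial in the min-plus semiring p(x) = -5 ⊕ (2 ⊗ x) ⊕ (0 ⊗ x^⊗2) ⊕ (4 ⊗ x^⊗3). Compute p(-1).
p(-1) = -5

A tropical monomial a ⊗ x^⊗i evaluates to a + i · x. Evaluating each term at x = -1:
  Term 0 contributes -5 + 0 · -1 = -5
  Term 1 contributes 2 + 1 · -1 = 1
  Term 2 contributes 0 + 2 · -1 = -2
  Term 3 contributes 4 + 3 · -1 = 1
p(-1) = ⊕ of these = min[-5, 1, -2, 1] = -5.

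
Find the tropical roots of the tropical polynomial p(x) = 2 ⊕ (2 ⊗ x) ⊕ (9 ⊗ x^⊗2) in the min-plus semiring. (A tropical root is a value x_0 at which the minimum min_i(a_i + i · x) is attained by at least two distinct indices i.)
Roots: {-7, 0}

Each tropical root is a break point of the lower envelope of the lines y = a_i + i · x (there are 3 lines, with slopes 0, 1, ..., 2). Only the lines that attain the minimum somewhere contribute to roots; other lines are dominated. Here the surviving (envelope) indices are i = 2, i = 1, i = 0.
Intersections between consecutive envelope lines give the roots: for adjacent envelope indices i < j the intersection is x = (a_i − a_j) / (j − i). Reading off the sorted break points: {-7, 0}.
Verification: at each break x_0, at least two indices attain the minimum of min_i(a_i + i · x_0).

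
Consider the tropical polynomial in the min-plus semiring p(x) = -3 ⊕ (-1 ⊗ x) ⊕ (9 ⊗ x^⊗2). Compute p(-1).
p(-1) = -3

A tropical monomial a ⊗ x^⊗i evaluates to a + i · x. Evaluating each term at x = -1:
  Term 0 contributes -3 + 0 · -1 = -3
  Term 1 contributes -1 + 1 · -1 = -2
  Term 2 contributes 9 + 2 · -1 = 7
p(-1) = ⊕ of these = min[-3, -2, 7] = -3.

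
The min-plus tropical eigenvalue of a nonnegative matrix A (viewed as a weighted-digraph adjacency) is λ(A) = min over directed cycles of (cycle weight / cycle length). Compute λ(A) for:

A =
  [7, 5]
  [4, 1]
λ(A) = 1

Enumerate directed cycles and compute their means (weight / length). Sample:
  cycle 0 → 0: weight = 7, length = 1, mean = 7/1 ≈ 7.000
  cycle 1 → 1: weight = 1, length = 1, mean = 1/1 ≈ 1.000
  cycle 0 → 1 → 0: weight = 9, length = 2, mean = 9/2 ≈ 4.500
  cycle 1 → 0 → 1: weight = 9, length = 2, mean = 9/2 ≈ 4.500
Minimum mean = 1.000, attained e.g. along the cycle 1 → 1 with weight 1 and length 1. So λ(A) = 1/1 = 1.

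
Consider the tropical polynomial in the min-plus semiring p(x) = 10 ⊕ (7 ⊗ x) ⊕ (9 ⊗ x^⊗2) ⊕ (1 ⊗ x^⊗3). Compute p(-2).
p(-2) = -5

A tropical monomial a ⊗ x^⊗i evaluates to a + i · x. Evaluating each term at x = -2:
  Term 0 contributes 10 + 0 · -2 = 10
  Term 1 contributes 7 + 1 · -2 = 5
  Term 2 contributes 9 + 2 · -2 = 5
  Term 3 contributes 1 + 3 · -2 = -5
p(-2) = ⊕ of these = min[10, 5, 5, -5] = -5.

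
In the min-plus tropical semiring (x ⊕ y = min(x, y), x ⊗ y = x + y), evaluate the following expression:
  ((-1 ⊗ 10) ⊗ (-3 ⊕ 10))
((-1 ⊗ 10) ⊗ (-3 ⊕ 10)) = 6

Expand innermost to outermost. Recall ⊕ takes the minimum of its arguments and ⊗ takes their sum. Working out the expression ((-1 ⊗ 10) ⊗ (-3 ⊕ 10)) gives 6.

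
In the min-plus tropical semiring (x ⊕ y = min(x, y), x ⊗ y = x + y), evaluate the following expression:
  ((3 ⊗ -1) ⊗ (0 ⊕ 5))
((3 ⊗ -1) ⊗ (0 ⊕ 5)) = 2

Expand innermost to outermost. Recall ⊕ takes the minimum of its arguments and ⊗ takes their sum. Working out the expression ((3 ⊗ -1) ⊗ (0 ⊕ 5)) gives 2.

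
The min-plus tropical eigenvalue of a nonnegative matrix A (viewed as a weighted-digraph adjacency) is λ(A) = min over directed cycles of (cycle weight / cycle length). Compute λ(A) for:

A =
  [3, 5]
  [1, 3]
λ(A) = 3

Enumerate directed cycles and compute their means (weight / length). Sample:
  cycle 0 → 0: weight = 3, length = 1, mean = 3/1 ≈ 3.000
  cycle 1 → 1: weight = 3, length = 1, mean = 3/1 ≈ 3.000
  cycle 0 → 1 → 0: weight = 6, length = 2, mean = 6/2 ≈ 3.000
  cycle 1 → 0 → 1: weight = 6, length = 2, mean = 6/2 ≈ 3.000
Minimum mean = 3.000, attained e.g. along the cycle 0 → 0 with weight 3 and length 1. So λ(A) = 3/1 = 3.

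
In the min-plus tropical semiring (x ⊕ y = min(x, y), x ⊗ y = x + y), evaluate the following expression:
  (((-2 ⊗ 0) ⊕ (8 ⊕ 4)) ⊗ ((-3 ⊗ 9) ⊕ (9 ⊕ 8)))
(((-2 ⊗ 0) ⊕ (8 ⊕ 4)) ⊗ ((-3 ⊗ 9) ⊕ (9 ⊕ 8))) = 4

Expand innermost to outermost. Recall ⊕ takes the minimum of its arguments and ⊗ takes their sum. Working out the expression (((-2 ⊗ 0) ⊕ (8 ⊕ 4)) ⊗ ((-3 ⊗ 9) ⊕ (9 ⊕ 8))) gives 4.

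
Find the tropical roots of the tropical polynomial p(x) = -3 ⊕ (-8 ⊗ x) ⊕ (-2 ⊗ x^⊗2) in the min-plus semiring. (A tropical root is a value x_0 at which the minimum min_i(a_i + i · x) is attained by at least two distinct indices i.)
Roots: {-6, 5}

Each tropical root is a break point of the lower envelope of the lines y = a_i + i · x (there are 3 lines, with slopes 0, 1, ..., 2). Only the lines that attain the minimum somewhere contribute to roots; other lines are dominated. Here the surviving (envelope) indices are i = 2, i = 1, i = 0.
Intersections between consecutive envelope lines give the roots: for adjacent envelope indices i < j the intersection is x = (a_i − a_j) / (j − i). Reading off the sorted break points: {-6, 5}.
Verification: at each break x_0, at least two indices attain the minimum of min_i(a_i + i · x_0).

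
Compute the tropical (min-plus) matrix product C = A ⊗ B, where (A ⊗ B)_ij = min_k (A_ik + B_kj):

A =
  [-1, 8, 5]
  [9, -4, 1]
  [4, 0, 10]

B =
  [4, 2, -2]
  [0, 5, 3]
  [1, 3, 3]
A ⊗ B =
  [3, 1, -3]
  [-4, 1, -1]
  [0, 5, 2]

Apply the min-plus product entry-by-entry:
  C[0][0] = min over k of (A[0][0] + B[0][0] = -1 + 4 = 3, A[0][1] + B[1][0] = 8 + 0 = 8, A[0][2] + B[2][0] = 5 + 1 = 6) = 3 (attained at k = 0)
  C[0][1] = min over k of (A[0][0] + B[0][1] = -1 + 2 = 1, A[0][1] + B[1][1] = 8 + 5 = 13, A[0][2] + B[2][1] = 5 + 3 = 8) = 1 (attained at k = 0)
  C[0][2] = min over k of (A[0][0] + B[0][2] = -1 + -2 = -3, A[0][1] + B[1][2] = 8 + 3 = 11, A[0][2] + B[2][2] = 5 + 3 = 8) = -3 (attained at k = 0)
  C[1][0] = min over k of (A[1][0] + B[0][0] = 9 + 4 = 13, A[1][1] + B[1][0] = -4 + 0 = -4, A[1][2] + B[2][0] = 1 + 1 = 2) = -4 (attained at k = 1)
  C[1][1] = min over k of (A[1][0] + B[0][1] = 9 + 2 = 11, A[1][1] + B[1][1] = -4 + 5 = 1, A[1][2] + B[2][1] = 1 + 3 = 4) = 1 (attained at k = 1)
  C[1][2] = min over k of (A[1][0] + B[0][2] = 9 + -2 = 7, A[1][1] + B[1][2] = -4 + 3 = -1, A[1][2] + B[2][2] = 1 + 3 = 4) = -1 (attained at k = 1)
  C[2][0] = min over k of (A[2][0] + B[0][0] = 4 + 4 = 8, A[2][1] + B[1][0] = 0 + 0 = 0, A[2][2] + B[2][0] = 10 + 1 = 11) = 0 (attained at k = 1)
  C[2][1] = min over k of (A[2][0] + B[0][1] = 4 + 2 = 6, A[2][1] + B[1][1] = 0 + 5 = 5, A[2][2] + B[2][1] = 10 + 3 = 13) = 5 (attained at k = 1)
  C[2][2] = min over k of (A[2][0] + B[0][2] = 4 + -2 = 2, A[2][1] + B[1][2] = 0 + 3 = 3, A[2][2] + B[2][2] = 10 + 3 = 13) = 2 (attained at k = 0)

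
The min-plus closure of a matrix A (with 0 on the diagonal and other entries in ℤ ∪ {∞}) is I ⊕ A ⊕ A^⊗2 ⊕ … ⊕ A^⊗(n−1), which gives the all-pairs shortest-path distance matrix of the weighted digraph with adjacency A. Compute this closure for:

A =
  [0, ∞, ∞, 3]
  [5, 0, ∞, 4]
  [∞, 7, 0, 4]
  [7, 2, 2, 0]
Closure =
  [0, 5, 5, 3]
  [5, 0, 6, 4]
  [11, 6, 0, 4]
  [7, 2, 2, 0]

This is the Floyd-Warshall all-pairs shortest-path computation. For each intermediate vertex k = 0, 1, …, 3, update dist[i][j] ← min(dist[i][j], dist[i][k] + dist[k][j]). The final matrix gives, for each (i, j), the minimum total weight of any directed path from i to j (possibly empty when i = j).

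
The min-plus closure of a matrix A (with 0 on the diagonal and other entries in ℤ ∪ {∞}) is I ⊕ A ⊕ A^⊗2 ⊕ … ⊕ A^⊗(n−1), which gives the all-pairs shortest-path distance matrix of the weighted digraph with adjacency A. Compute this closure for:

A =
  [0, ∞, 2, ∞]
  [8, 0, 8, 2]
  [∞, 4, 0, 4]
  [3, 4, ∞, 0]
Closure =
  [0, 6, 2, 6]
  [5, 0, 7, 2]
  [7, 4, 0, 4]
  [3, 4, 5, 0]

This is the Floyd-Warshall all-pairs shortest-path computation. For each intermediate vertex k = 0, 1, …, 3, update dist[i][j] ← min(dist[i][j], dist[i][k] + dist[k][j]). The final matrix gives, for each (i, j), the minimum total weight of any directed path from i to j (possibly empty when i = j).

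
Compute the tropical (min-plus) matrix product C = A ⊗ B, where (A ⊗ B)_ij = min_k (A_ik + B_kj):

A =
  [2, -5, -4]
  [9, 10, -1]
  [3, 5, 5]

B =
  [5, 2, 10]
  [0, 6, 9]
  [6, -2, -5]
A ⊗ B =
  [-5, -6, -9]
  [5, -3, -6]
  [5, 3, 0]

Apply the min-plus product entry-by-entry:
  C[0][0] = min over k of (A[0][0] + B[0][0] = 2 + 5 = 7, A[0][1] + B[1][0] = -5 + 0 = -5, A[0][2] + B[2][0] = -4 + 6 = 2) = -5 (attained at k = 1)
  C[0][1] = min over k of (A[0][0] + B[0][1] = 2 + 2 = 4, A[0][1] + B[1][1] = -5 + 6 = 1, A[0][2] + B[2][1] = -4 + -2 = -6) = -6 (attained at k = 2)
  C[0][2] = min over k of (A[0][0] + B[0][2] = 2 + 10 = 12, A[0][1] + B[1][2] = -5 + 9 = 4, A[0][2] + B[2][2] = -4 + -5 = -9) = -9 (attained at k = 2)
  C[1][0] = min over k of (A[1][0] + B[0][0] = 9 + 5 = 14, A[1][1] + B[1][0] = 10 + 0 = 10, A[1][2] + B[2][0] = -1 + 6 = 5) = 5 (attained at k = 2)
  C[1][1] = min over k of (A[1][0] + B[0][1] = 9 + 2 = 11, A[1][1] + B[1][1] = 10 + 6 = 16, A[1][2] + B[2][1] = -1 + -2 = -3) = -3 (attained at k = 2)
  C[1][2] = min over k of (A[1][0] + B[0][2] = 9 + 10 = 19, A[1][1] + B[1][2] = 10 + 9 = 19, A[1][2] + B[2][2] = -1 + -5 = -6) = -6 (attained at k = 2)
  C[2][0] = min over k of (A[2][0] + B[0][0] = 3 + 5 = 8, A[2][1] + B[1][0] = 5 + 0 = 5, A[2][2] + B[2][0] = 5 + 6 = 11) = 5 (attained at k = 1)
  C[2][1] = min over k of (A[2][0] + B[0][1] = 3 + 2 = 5, A[2][1] + B[1][1] = 5 + 6 = 11, A[2][2] + B[2][1] = 5 + -2 = 3) = 3 (attained at k = 2)
  C[2][2] = min over k of (A[2][0] + B[0][2] = 3 + 10 = 13, A[2][1] + B[1][2] = 5 + 9 = 14, A[2][2] + B[2][2] = 5 + -5 = 0) = 0 (attained at k = 2)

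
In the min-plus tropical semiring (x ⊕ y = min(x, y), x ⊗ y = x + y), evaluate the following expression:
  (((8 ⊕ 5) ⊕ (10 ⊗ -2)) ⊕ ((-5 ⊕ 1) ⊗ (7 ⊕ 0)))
(((8 ⊕ 5) ⊕ (10 ⊗ -2)) ⊕ ((-5 ⊕ 1) ⊗ (7 ⊕ 0))) = -5

Expand innermost to outermost. Recall ⊕ takes the minimum of its arguments and ⊗ takes their sum. Working out the expression (((8 ⊕ 5) ⊕ (10 ⊗ -2)) ⊕ ((-5 ⊕ 1) ⊗ (7 ⊕ 0))) gives -5.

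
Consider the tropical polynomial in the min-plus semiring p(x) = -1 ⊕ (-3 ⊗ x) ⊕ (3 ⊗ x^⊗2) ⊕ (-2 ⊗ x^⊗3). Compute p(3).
p(3) = -1

A tropical monomial a ⊗ x^⊗i evaluates to a + i · x. Evaluating each term at x = 3:
  Term 0 contributes -1 + 0 · 3 = -1
  Term 1 contributes -3 + 1 · 3 = 0
  Term 2 contributes 3 + 2 · 3 = 9
  Term 3 contributes -2 + 3 · 3 = 7
p(3) = ⊕ of these = min[-1, 0, 9, 7] = -1.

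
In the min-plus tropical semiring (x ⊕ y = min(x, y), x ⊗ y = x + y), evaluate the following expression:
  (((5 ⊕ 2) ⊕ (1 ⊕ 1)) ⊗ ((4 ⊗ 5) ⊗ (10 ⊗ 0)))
(((5 ⊕ 2) ⊕ (1 ⊕ 1)) ⊗ ((4 ⊗ 5) ⊗ (10 ⊗ 0))) = 20

Expand innermost to outermost. Recall ⊕ takes the minimum of its arguments and ⊗ takes their sum. Working out the expression (((5 ⊕ 2) ⊕ (1 ⊕ 1)) ⊗ ((4 ⊗ 5) ⊗ (10 ⊗ 0))) gives 20.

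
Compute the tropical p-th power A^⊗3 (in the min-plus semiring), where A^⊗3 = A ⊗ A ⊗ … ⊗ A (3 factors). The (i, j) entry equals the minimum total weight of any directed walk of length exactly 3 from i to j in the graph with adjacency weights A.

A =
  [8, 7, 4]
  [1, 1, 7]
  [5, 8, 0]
A^⊗3 =
  [9, 9, 4]
  [3, 3, 5]
  [5, 8, 0]

Each entry (A^⊗3)_ij equals the minimum over all length-3 walks i = v_0 → v_1 → … → v_3 = j of Σ_t A[v_t][v_{t+1}]. For example, for (i, j) = (0, 2) we minimise over 9 possible intermediate vertex sequences; the minimum is 4, attained along the walk 0 → 2 → 2 → 2.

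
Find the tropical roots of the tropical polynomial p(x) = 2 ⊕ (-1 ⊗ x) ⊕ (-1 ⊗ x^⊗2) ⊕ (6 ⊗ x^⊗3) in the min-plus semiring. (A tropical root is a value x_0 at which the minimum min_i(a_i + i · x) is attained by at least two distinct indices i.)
Roots: {-7, 0, 3}

Each tropical root is a break point of the lower envelope of the lines y = a_i + i · x (there are 4 lines, with slopes 0, 1, ..., 3). Only the lines that attain the minimum somewhere contribute to roots; other lines are dominated. Here the surviving (envelope) indices are i = 3, i = 2, i = 1, i = 0.
Intersections between consecutive envelope lines give the roots: for adjacent envelope indices i < j the intersection is x = (a_i − a_j) / (j − i). Reading off the sorted break points: {-7, 0, 3}.
Verification: at each break x_0, at least two indices attain the minimum of min_i(a_i + i · x_0).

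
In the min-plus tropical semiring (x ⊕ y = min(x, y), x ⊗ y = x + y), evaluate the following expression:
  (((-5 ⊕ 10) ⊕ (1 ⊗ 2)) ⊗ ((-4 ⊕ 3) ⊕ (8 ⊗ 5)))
(((-5 ⊕ 10) ⊕ (1 ⊗ 2)) ⊗ ((-4 ⊕ 3) ⊕ (8 ⊗ 5))) = -9

Expand innermost to outermost. Recall ⊕ takes the minimum of its arguments and ⊗ takes their sum. Working out the expression (((-5 ⊕ 10) ⊕ (1 ⊗ 2)) ⊗ ((-4 ⊕ 3) ⊕ (8 ⊗ 5))) gives -9.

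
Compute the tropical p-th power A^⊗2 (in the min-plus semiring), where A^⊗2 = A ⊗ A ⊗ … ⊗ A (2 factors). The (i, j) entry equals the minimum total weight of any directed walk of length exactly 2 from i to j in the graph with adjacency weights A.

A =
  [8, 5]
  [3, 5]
A^⊗2 =
  [8, 10]
  [8, 8]

Each entry (A^⊗2)_ij equals the minimum over all length-2 walks i = v_0 → v_1 → … → v_2 = j of Σ_t A[v_t][v_{t+1}]. For example, for (i, j) = (0, 1) we minimise over 2 possible intermediate vertex sequences; the minimum is 10, attained along the walk 0 → 1 → 1.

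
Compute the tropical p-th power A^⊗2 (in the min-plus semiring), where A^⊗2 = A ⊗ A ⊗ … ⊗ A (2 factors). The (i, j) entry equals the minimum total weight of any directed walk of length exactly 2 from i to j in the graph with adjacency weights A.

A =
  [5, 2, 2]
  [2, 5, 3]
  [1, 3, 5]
A^⊗2 =
  [3, 5, 5]
  [4, 4, 4]
  [5, 3, 3]

Each entry (A^⊗2)_ij equals the minimum over all length-2 walks i = v_0 → v_1 → … → v_2 = j of Σ_t A[v_t][v_{t+1}]. For example, for (i, j) = (0, 2) we minimise over 3 possible intermediate vertex sequences; the minimum is 5, attained along the walk 0 → 1 → 2.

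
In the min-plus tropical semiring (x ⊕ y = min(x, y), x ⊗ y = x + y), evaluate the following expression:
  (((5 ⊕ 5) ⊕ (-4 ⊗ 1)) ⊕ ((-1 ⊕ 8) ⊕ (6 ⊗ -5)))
(((5 ⊕ 5) ⊕ (-4 ⊗ 1)) ⊕ ((-1 ⊕ 8) ⊕ (6 ⊗ -5))) = -3

Expand innermost to outermost. Recall ⊕ takes the minimum of its arguments and ⊗ takes their sum. Working out the expression (((5 ⊕ 5) ⊕ (-4 ⊗ 1)) ⊕ ((-1 ⊕ 8) ⊕ (6 ⊗ -5))) gives -3.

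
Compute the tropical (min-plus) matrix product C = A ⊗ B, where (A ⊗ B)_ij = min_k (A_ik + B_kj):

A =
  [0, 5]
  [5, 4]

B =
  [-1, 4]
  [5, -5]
A ⊗ B =
  [-1, 0]
  [4, -1]

Apply the min-plus product entry-by-entry:
  C[0][0] = min over k of (A[0][0] + B[0][0] = 0 + -1 = -1, A[0][1] + B[1][0] = 5 + 5 = 10) = -1 (attained at k = 0)
  C[0][1] = min over k of (A[0][0] + B[0][1] = 0 + 4 = 4, A[0][1] + B[1][1] = 5 + -5 = 0) = 0 (attained at k = 1)
  C[1][0] = min over k of (A[1][0] + B[0][0] = 5 + -1 = 4, A[1][1] + B[1][0] = 4 + 5 = 9) = 4 (attained at k = 0)
  C[1][1] = min over k of (A[1][0] + B[0][1] = 5 + 4 = 9, A[1][1] + B[1][1] = 4 + -5 = -1) = -1 (attained at k = 1)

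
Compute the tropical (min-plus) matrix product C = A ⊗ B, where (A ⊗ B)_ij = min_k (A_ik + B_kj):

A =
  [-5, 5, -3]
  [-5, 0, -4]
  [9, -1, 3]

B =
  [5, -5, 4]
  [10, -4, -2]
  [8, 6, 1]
A ⊗ B =
  [0, -10, -2]
  [0, -10, -3]
  [9, -5, -3]

Apply the min-plus product entry-by-entry:
  C[0][0] = min over k of (A[0][0] + B[0][0] = -5 + 5 = 0, A[0][1] + B[1][0] = 5 + 10 = 15, A[0][2] + B[2][0] = -3 + 8 = 5) = 0 (attained at k = 0)
  C[0][1] = min over k of (A[0][0] + B[0][1] = -5 + -5 = -10, A[0][1] + B[1][1] = 5 + -4 = 1, A[0][2] + B[2][1] = -3 + 6 = 3) = -10 (attained at k = 0)
  C[0][2] = min over k of (A[0][0] + B[0][2] = -5 + 4 = -1, A[0][1] + B[1][2] = 5 + -2 = 3, A[0][2] + B[2][2] = -3 + 1 = -2) = -2 (attained at k = 2)
  C[1][0] = min over k of (A[1][0] + B[0][0] = -5 + 5 = 0, A[1][1] + B[1][0] = 0 + 10 = 10, A[1][2] + B[2][0] = -4 + 8 = 4) = 0 (attained at k = 0)
  C[1][1] = min over k of (A[1][0] + B[0][1] = -5 + -5 = -10, A[1][1] + B[1][1] = 0 + -4 = -4, A[1][2] + B[2][1] = -4 + 6 = 2) = -10 (attained at k = 0)
  C[1][2] = min over k of (A[1][0] + B[0][2] = -5 + 4 = -1, A[1][1] + B[1][2] = 0 + -2 = -2, A[1][2] + B[2][2] = -4 + 1 = -3) = -3 (attained at k = 2)
  C[2][0] = min over k of (A[2][0] + B[0][0] = 9 + 5 = 14, A[2][1] + B[1][0] = -1 + 10 = 9, A[2][2] + B[2][0] = 3 + 8 = 11) = 9 (attained at k = 1)
  C[2][1] = min over k of (A[2][0] + B[0][1] = 9 + -5 = 4, A[2][1] + B[1][1] = -1 + -4 = -5, A[2][2] + B[2][1] = 3 + 6 = 9) = -5 (attained at k = 1)
  C[2][2] = min over k of (A[2][0] + B[0][2] = 9 + 4 = 13, A[2][1] + B[1][2] = -1 + -2 = -3, A[2][2] + B[2][2] = 3 + 1 = 4) = -3 (attained at k = 1)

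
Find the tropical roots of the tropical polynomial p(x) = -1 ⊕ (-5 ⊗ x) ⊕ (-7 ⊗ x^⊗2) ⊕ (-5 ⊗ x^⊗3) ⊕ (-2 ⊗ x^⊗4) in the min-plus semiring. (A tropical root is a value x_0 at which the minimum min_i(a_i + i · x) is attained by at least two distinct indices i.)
Roots: {-3, -2, 2, 4}

Each tropical root is a break point of the lower envelope of the lines y = a_i + i · x (there are 5 lines, with slopes 0, 1, ..., 4). Only the lines that attain the minimum somewhere contribute to roots; other lines are dominated. Here the surviving (envelope) indices are i = 4, i = 3, i = 2, i = 1, i = 0.
Intersections between consecutive envelope lines give the roots: for adjacent envelope indices i < j the intersection is x = (a_i − a_j) / (j − i). Reading off the sorted break points: {-3, -2, 2, 4}.
Verification: at each break x_0, at least two indices attain the minimum of min_i(a_i + i · x_0).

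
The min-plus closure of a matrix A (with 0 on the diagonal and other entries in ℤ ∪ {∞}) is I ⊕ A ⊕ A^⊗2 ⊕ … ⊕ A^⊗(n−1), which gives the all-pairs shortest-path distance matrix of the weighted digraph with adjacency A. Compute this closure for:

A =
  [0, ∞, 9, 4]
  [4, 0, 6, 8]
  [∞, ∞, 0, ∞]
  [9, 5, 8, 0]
Closure =
  [0, 9, 9, 4]
  [4, 0, 6, 8]
  [∞, ∞, 0, ∞]
  [9, 5, 8, 0]

This is the Floyd-Warshall all-pairs shortest-path computation. For each intermediate vertex k = 0, 1, …, 3, update dist[i][j] ← min(dist[i][j], dist[i][k] + dist[k][j]). The final matrix gives, for each (i, j), the minimum total weight of any directed path from i to j (possibly empty when i = j).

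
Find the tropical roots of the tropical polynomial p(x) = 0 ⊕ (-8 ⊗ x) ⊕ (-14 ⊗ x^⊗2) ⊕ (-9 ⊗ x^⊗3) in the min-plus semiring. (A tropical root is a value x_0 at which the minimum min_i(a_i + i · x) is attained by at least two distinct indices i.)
Roots: {-5, 6, 8}

Each tropical root is a break point of the lower envelope of the lines y = a_i + i · x (there are 4 lines, with slopes 0, 1, ..., 3). Only the lines that attain the minimum somewhere contribute to roots; other lines are dominated. Here the surviving (envelope) indices are i = 3, i = 2, i = 1, i = 0.
Intersections between consecutive envelope lines give the roots: for adjacent envelope indices i < j the intersection is x = (a_i − a_j) / (j − i). Reading off the sorted break points: {-5, 6, 8}.
Verification: at each break x_0, at least two indices attain the minimum of min_i(a_i + i · x_0).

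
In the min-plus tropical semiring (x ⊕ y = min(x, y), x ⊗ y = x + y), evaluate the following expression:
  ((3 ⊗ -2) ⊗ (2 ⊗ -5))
((3 ⊗ -2) ⊗ (2 ⊗ -5)) = -2

Expand innermost to outermost. Recall ⊕ takes the minimum of its arguments and ⊗ takes their sum. Working out the expression ((3 ⊗ -2) ⊗ (2 ⊗ -5)) gives -2.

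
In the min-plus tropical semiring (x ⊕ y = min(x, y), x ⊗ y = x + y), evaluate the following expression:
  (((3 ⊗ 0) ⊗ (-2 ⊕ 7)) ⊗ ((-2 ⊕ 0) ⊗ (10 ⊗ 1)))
(((3 ⊗ 0) ⊗ (-2 ⊕ 7)) ⊗ ((-2 ⊕ 0) ⊗ (10 ⊗ 1))) = 10

Expand innermost to outermost. Recall ⊕ takes the minimum of its arguments and ⊗ takes their sum. Working out the expression (((3 ⊗ 0) ⊗ (-2 ⊕ 7)) ⊗ ((-2 ⊕ 0) ⊗ (10 ⊗ 1))) gives 10.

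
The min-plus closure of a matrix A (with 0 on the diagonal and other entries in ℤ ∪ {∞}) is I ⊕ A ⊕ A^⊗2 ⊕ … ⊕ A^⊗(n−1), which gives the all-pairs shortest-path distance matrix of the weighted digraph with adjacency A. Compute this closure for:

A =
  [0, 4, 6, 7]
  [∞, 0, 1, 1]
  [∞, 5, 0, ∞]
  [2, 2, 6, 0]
Closure =
  [0, 4, 5, 5]
  [3, 0, 1, 1]
  [8, 5, 0, 6]
  [2, 2, 3, 0]

This is the Floyd-Warshall all-pairs shortest-path computation. For each intermediate vertex k = 0, 1, …, 3, update dist[i][j] ← min(dist[i][j], dist[i][k] + dist[k][j]). The final matrix gives, for each (i, j), the minimum total weight of any directed path from i to j (possibly empty when i = j).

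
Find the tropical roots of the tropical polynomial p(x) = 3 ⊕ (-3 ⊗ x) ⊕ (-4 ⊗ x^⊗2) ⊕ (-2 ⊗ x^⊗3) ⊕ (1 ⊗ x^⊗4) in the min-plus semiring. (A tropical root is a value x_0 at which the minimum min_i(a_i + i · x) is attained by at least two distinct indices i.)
Roots: {-3, -2, 1, 6}

Each tropical root is a break point of the lower envelope of the lines y = a_i + i · x (there are 5 lines, with slopes 0, 1, ..., 4). Only the lines that attain the minimum somewhere contribute to roots; other lines are dominated. Here the surviving (envelope) indices are i = 4, i = 3, i = 2, i = 1, i = 0.
Intersections between consecutive envelope lines give the roots: for adjacent envelope indices i < j the intersection is x = (a_i − a_j) / (j − i). Reading off the sorted break points: {-3, -2, 1, 6}.
Verification: at each break x_0, at least two indices attain the minimum of min_i(a_i + i · x_0).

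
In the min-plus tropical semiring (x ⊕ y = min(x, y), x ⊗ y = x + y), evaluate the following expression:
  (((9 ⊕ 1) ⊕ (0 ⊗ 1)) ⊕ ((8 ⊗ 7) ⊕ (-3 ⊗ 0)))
(((9 ⊕ 1) ⊕ (0 ⊗ 1)) ⊕ ((8 ⊗ 7) ⊕ (-3 ⊗ 0))) = -3

Expand innermost to outermost. Recall ⊕ takes the minimum of its arguments and ⊗ takes their sum. Working out the expression (((9 ⊕ 1) ⊕ (0 ⊗ 1)) ⊕ ((8 ⊗ 7) ⊕ (-3 ⊗ 0))) gives -3.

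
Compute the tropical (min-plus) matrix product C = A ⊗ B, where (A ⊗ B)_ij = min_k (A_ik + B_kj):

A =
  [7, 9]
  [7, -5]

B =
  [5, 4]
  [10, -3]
A ⊗ B =
  [12, 6]
  [5, -8]

Apply the min-plus product entry-by-entry:
  C[0][0] = min over k of (A[0][0] + B[0][0] = 7 + 5 = 12, A[0][1] + B[1][0] = 9 + 10 = 19) = 12 (attained at k = 0)
  C[0][1] = min over k of (A[0][0] + B[0][1] = 7 + 4 = 11, A[0][1] + B[1][1] = 9 + -3 = 6) = 6 (attained at k = 1)
  C[1][0] = min over k of (A[1][0] + B[0][0] = 7 + 5 = 12, A[1][1] + B[1][0] = -5 + 10 = 5) = 5 (attained at k = 1)
  C[1][1] = min over k of (A[1][0] + B[0][1] = 7 + 4 = 11, A[1][1] + B[1][1] = -5 + -3 = -8) = -8 (attained at k = 1)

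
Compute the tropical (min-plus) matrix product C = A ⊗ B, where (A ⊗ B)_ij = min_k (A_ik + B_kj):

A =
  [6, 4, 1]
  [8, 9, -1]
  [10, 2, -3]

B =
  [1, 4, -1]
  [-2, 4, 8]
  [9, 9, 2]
A ⊗ B =
  [2, 8, 3]
  [7, 8, 1]
  [0, 6, -1]

Apply the min-plus product entry-by-entry:
  C[0][0] = min over k of (A[0][0] + B[0][0] = 6 + 1 = 7, A[0][1] + B[1][0] = 4 + -2 = 2, A[0][2] + B[2][0] = 1 + 9 = 10) = 2 (attained at k = 1)
  C[0][1] = min over k of (A[0][0] + B[0][1] = 6 + 4 = 10, A[0][1] + B[1][1] = 4 + 4 = 8, A[0][2] + B[2][1] = 1 + 9 = 10) = 8 (attained at k = 1)
  C[0][2] = min over k of (A[0][0] + B[0][2] = 6 + -1 = 5, A[0][1] + B[1][2] = 4 + 8 = 12, A[0][2] + B[2][2] = 1 + 2 = 3) = 3 (attained at k = 2)
  C[1][0] = min over k of (A[1][0] + B[0][0] = 8 + 1 = 9, A[1][1] + B[1][0] = 9 + -2 = 7, A[1][2] + B[2][0] = -1 + 9 = 8) = 7 (attained at k = 1)
  C[1][1] = min over k of (A[1][0] + B[0][1] = 8 + 4 = 12, A[1][1] + B[1][1] = 9 + 4 = 13, A[1][2] + B[2][1] = -1 + 9 = 8) = 8 (attained at k = 2)
  C[1][2] = min over k of (A[1][0] + B[0][2] = 8 + -1 = 7, A[1][1] + B[1][2] = 9 + 8 = 17, A[1][2] + B[2][2] = -1 + 2 = 1) = 1 (attained at k = 2)
  C[2][0] = min over k of (A[2][0] + B[0][0] = 10 + 1 = 11, A[2][1] + B[1][0] = 2 + -2 = 0, A[2][2] + B[2][0] = -3 + 9 = 6) = 0 (attained at k = 1)
  C[2][1] = min over k of (A[2][0] + B[0][1] = 10 + 4 = 14, A[2][1] + B[1][1] = 2 + 4 = 6, A[2][2] + B[2][1] = -3 + 9 = 6) = 6 (attained at k = 1)
  C[2][2] = min over k of (A[2][0] + B[0][2] = 10 + -1 = 9, A[2][1] + B[1][2] = 2 + 8 = 10, A[2][2] + B[2][2] = -3 + 2 = -1) = -1 (attained at k = 2)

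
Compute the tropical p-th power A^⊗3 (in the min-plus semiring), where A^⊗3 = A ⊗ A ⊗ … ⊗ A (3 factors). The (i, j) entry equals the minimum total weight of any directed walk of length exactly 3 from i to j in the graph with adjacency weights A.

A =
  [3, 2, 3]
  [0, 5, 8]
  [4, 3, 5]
A^⊗3 =
  [5, 4, 5]
  [2, 5, 6]
  [6, 5, 6]

Each entry (A^⊗3)_ij equals the minimum over all length-3 walks i = v_0 → v_1 → … → v_3 = j of Σ_t A[v_t][v_{t+1}]. For example, for (i, j) = (0, 2) we minimise over 9 possible intermediate vertex sequences; the minimum is 5, attained along the walk 0 → 1 → 0 → 2.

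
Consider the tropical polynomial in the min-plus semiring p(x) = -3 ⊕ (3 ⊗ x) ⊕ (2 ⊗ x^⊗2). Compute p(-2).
p(-2) = -3

A tropical monomial a ⊗ x^⊗i evaluates to a + i · x. Evaluating each term at x = -2:
  Term 0 contributes -3 + 0 · -2 = -3
  Term 1 contributes 3 + 1 · -2 = 1
  Term 2 contributes 2 + 2 · -2 = -2
p(-2) = ⊕ of these = min[-3, 1, -2] = -3.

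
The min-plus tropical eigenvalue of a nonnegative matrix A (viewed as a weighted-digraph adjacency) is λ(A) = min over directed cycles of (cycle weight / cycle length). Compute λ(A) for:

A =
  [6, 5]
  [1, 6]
λ(A) = 3

Enumerate directed cycles and compute their means (weight / length). Sample:
  cycle 0 → 0: weight = 6, length = 1, mean = 6/1 ≈ 6.000
  cycle 1 → 1: weight = 6, length = 1, mean = 6/1 ≈ 6.000
  cycle 0 → 1 → 0: weight = 6, length = 2, mean = 6/2 ≈ 3.000
  cycle 1 → 0 → 1: weight = 6, length = 2, mean = 6/2 ≈ 3.000
Minimum mean = 3.000, attained e.g. along the cycle 0 → 1 → 0 with weight 6 and length 2. So λ(A) = 6/2 = 3.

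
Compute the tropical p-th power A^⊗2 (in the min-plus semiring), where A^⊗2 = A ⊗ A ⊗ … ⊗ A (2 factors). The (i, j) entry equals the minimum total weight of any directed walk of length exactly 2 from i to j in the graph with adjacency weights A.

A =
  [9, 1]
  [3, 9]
A^⊗2 =
  [4, 10]
  [12, 4]

Each entry (A^⊗2)_ij equals the minimum over all length-2 walks i = v_0 → v_1 → … → v_2 = j of Σ_t A[v_t][v_{t+1}]. For example, for (i, j) = (0, 1) we minimise over 2 possible intermediate vertex sequences; the minimum is 10, attained along the walk 0 → 0 → 1.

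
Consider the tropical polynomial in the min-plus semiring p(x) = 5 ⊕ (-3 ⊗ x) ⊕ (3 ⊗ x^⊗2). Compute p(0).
p(0) = -3

A tropical monomial a ⊗ x^⊗i evaluates to a + i · x. Evaluating each term at x = 0:
  Term 0 contributes 5 + 0 · 0 = 5
  Term 1 contributes -3 + 1 · 0 = -3
  Term 2 contributes 3 + 2 · 0 = 3
p(0) = ⊕ of these = min[5, -3, 3] = -3.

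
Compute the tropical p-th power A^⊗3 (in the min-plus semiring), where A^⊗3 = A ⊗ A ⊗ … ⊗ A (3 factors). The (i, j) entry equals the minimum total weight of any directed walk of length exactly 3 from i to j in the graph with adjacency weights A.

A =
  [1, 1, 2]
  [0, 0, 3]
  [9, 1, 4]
A^⊗3 =
  [1, 1, 3]
  [0, 0, 2]
  [1, 1, 3]

Each entry (A^⊗3)_ij equals the minimum over all length-3 walks i = v_0 → v_1 → … → v_3 = j of Σ_t A[v_t][v_{t+1}]. For example, for (i, j) = (0, 2) we minimise over 9 possible intermediate vertex sequences; the minimum is 3, attained along the walk 0 → 1 → 0 → 2.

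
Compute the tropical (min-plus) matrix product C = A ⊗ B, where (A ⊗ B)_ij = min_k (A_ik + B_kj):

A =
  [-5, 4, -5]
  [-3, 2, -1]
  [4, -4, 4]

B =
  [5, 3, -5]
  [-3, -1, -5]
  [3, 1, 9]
A ⊗ B =
  [-2, -4, -10]
  [-1, 0, -8]
  [-7, -5, -9]

Apply the min-plus product entry-by-entry:
  C[0][0] = min over k of (A[0][0] + B[0][0] = -5 + 5 = 0, A[0][1] + B[1][0] = 4 + -3 = 1, A[0][2] + B[2][0] = -5 + 3 = -2) = -2 (attained at k = 2)
  C[0][1] = min over k of (A[0][0] + B[0][1] = -5 + 3 = -2, A[0][1] + B[1][1] = 4 + -1 = 3, A[0][2] + B[2][1] = -5 + 1 = -4) = -4 (attained at k = 2)
  C[0][2] = min over k of (A[0][0] + B[0][2] = -5 + -5 = -10, A[0][1] + B[1][2] = 4 + -5 = -1, A[0][2] + B[2][2] = -5 + 9 = 4) = -10 (attained at k = 0)
  C[1][0] = min over k of (A[1][0] + B[0][0] = -3 + 5 = 2, A[1][1] + B[1][0] = 2 + -3 = -1, A[1][2] + B[2][0] = -1 + 3 = 2) = -1 (attained at k = 1)
  C[1][1] = min over k of (A[1][0] + B[0][1] = -3 + 3 = 0, A[1][1] + B[1][1] = 2 + -1 = 1, A[1][2] + B[2][1] = -1 + 1 = 0) = 0 (attained at k = 0)
  C[1][2] = min over k of (A[1][0] + B[0][2] = -3 + -5 = -8, A[1][1] + B[1][2] = 2 + -5 = -3, A[1][2] + B[2][2] = -1 + 9 = 8) = -8 (attained at k = 0)
  C[2][0] = min over k of (A[2][0] + B[0][0] = 4 + 5 = 9, A[2][1] + B[1][0] = -4 + -3 = -7, A[2][2] + B[2][0] = 4 + 3 = 7) = -7 (attained at k = 1)
  C[2][1] = min over k of (A[2][0] + B[0][1] = 4 + 3 = 7, A[2][1] + B[1][1] = -4 + -1 = -5, A[2][2] + B[2][1] = 4 + 1 = 5) = -5 (attained at k = 1)
  C[2][2] = min over k of (A[2][0] + B[0][2] = 4 + -5 = -1, A[2][1] + B[1][2] = -4 + -5 = -9, A[2][2] + B[2][2] = 4 + 9 = 13) = -9 (attained at k = 1)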